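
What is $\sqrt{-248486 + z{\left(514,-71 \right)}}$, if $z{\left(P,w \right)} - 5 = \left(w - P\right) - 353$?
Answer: $i \sqrt{249419} \approx 499.42 i$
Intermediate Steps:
$z{\left(P,w \right)} = -348 + w - P$ ($z{\left(P,w \right)} = 5 - \left(353 + P - w\right) = -348 + w - P$)
$\sqrt{-248486 + z{\left(514,-71 \right)}} = \sqrt{-248486 - 933} = \sqrt{-249419} = i \sqrt{249419}$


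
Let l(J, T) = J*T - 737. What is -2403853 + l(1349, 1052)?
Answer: -985442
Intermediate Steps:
l(J, T) = -737 + J*T
-2403853 + l(1349, 1052) = -2403853 + (-737 + 1349*1052) = -2403853 + (-737 + 1419148) = -2403853 + 1418411 = -985442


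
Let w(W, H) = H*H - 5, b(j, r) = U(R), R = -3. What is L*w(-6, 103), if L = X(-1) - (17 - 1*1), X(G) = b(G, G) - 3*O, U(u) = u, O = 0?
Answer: -201476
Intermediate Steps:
b(j, r) = -3
w(W, H) = -5 + H² (w(W, H) = H² - 5 = -5 + H²)
X(G) = -3 (X(G) = -3 - 3*0 = -3 + 0 = -3)
L = -19 (L = -3 - (17 - 1*1) = -3 - (17 - 1) = -3 - 1*16 = -3 - 16 = -19)
L*w(-6, 103) = -19*(-5 + 103²) = -19*(-5 + 10609) = -19*10604 = -201476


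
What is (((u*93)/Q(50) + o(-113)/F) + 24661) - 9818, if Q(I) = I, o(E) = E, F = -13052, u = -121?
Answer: 4769836647/326300 ≈ 14618.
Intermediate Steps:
(((u*93)/Q(50) + o(-113)/F) + 24661) - 9818 = ((-121*93/50 - 113/(-13052)) + 24661) - 9818 = ((-11253*1/50 - 113*(-1/13052)) + 24661) - 9818 = ((-11253/50 + 113/13052) + 24661) - 9818 = (-73434253/326300 + 24661) - 9818 = 7973450047/326300 - 9818 = 4769836647/326300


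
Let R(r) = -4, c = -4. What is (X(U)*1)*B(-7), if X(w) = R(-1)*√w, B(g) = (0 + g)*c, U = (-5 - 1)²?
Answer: -672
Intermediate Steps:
U = 36 (U = (-6)² = 36)
B(g) = -4*g (B(g) = (0 + g)*(-4) = g*(-4) = -4*g)
X(w) = -4*√w
(X(U)*1)*B(-7) = (-4*√36*1)*(-4*(-7)) = (-4*6*1)*28 = -24*1*28 = -24*28 = -672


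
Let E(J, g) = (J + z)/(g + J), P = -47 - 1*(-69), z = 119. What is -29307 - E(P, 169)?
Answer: -5597778/191 ≈ -29308.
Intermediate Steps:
P = 22 (P = -47 + 69 = 22)
E(J, g) = (119 + J)/(J + g) (E(J, g) = (J + 119)/(g + J) = (119 + J)/(J + g))
-29307 - E(P, 169) = -29307 - (119 + 22)/(22 + 169) = -29307 - 141/191 = -5597778/191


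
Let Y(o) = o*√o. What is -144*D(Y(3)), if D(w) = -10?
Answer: 1440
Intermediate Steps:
Y(o) = o^(3/2)
-144*D(Y(3)) = -144*(-10) = -1*(-1440) = 1440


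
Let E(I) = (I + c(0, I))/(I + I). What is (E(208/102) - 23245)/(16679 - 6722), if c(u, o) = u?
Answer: -46489/19914 ≈ -2.3345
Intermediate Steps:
E(I) = ½ (E(I) = (I + 0)/(I + I) = I/((2*I)) = I*(1/(2*I)) = ½)
(E(208/102) - 23245)/(16679 - 6722) = (½ - 23245)/(16679 - 6722) = -46489/2/9957 = -46489/2*1/9957 = -46489/19914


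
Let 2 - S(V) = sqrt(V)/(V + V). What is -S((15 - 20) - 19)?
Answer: -2 - I*sqrt(6)/24 ≈ -2.0 - 0.10206*I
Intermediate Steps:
S(V) = 2 - 1/(2*sqrt(V)) (S(V) = 2 - sqrt(V)/(V + V) = 2 - sqrt(V)/(2*V) = 2 - 1/(2*V)*sqrt(V) = 2 - 1/(2*sqrt(V)))
-S((15 - 20) - 19) = -(2 - 1/(2*sqrt((15 - 20) - 19))) = -(2 - 1/(2*sqrt(-5 - 19))) = -(2 - (-1)*I*sqrt(6)/24) = -(2 + I*sqrt(6)/24) = -2 - I*sqrt(6)/24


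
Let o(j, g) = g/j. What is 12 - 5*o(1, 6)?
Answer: -18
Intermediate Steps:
12 - 5*o(1, 6) = 12 - 30/1 = 12 - 30 = -18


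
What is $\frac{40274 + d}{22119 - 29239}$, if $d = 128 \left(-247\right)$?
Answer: $- \frac{4329}{3560} \approx -1.216$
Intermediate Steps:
$d = -31616$
$\frac{40274 + d}{22119 - 29239} = \frac{40274 - 31616}{22119 - 29239} = \frac{8658}{-7120} = 8658 \left(- \frac{1}{7120}\right) = - \frac{4329}{3560}$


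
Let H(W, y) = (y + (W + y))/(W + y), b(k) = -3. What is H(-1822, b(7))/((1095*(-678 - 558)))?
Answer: -457/617497875 ≈ -7.4008e-7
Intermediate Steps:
H(W, y) = (W + 2*y)/(W + y)
H(-1822, b(7))/((1095*(-678 - 558))) = ((-1822 + 2*(-3))/(-1822 - 3))/((1095*(-678 - 558))) = ((-1822 - 6)/(-1825))/((1095*(-1236))) = -1/1825*(-1828)/(-1353420) = (1828/1825)*(-1/1353420) = -457/617497875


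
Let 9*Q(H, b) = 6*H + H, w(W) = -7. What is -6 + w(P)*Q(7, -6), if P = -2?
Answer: -397/9 ≈ -44.111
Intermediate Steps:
Q(H, b) = 7*H/9 (Q(H, b) = (6*H + H)/9 = (7*H)/9 = 7*H/9)
-6 + w(P)*Q(7, -6) = -6 - 49*7/9 = -6 - 7*49/9 = -6 - 343/9 = -397/9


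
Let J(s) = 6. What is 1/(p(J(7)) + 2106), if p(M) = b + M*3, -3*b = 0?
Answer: 1/2124 ≈ 0.00047081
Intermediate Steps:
b = 0 (b = -⅓*0 = 0)
p(M) = 3*M (p(M) = 0 + M*3 = 0 + 3*M = 3*M)
1/(p(J(7)) + 2106) = 1/(3*6 + 2106) = 1/(18 + 2106) = 1/2124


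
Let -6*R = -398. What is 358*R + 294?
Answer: 72124/3 ≈ 24041.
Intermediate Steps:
R = 199/3 (R = -⅙*(-398) = 199/3 ≈ 66.333)
358*R + 294 = 358*(199/3) + 294 = 71242/3 + 294 = 72124/3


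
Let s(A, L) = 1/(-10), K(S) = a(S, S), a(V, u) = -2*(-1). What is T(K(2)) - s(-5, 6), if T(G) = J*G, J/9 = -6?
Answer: -1079/10 ≈ -107.90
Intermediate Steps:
a(V, u) = 2
J = -54 (J = 9*(-6) = -54)
K(S) = 2
T(G) = -54*G
s(A, L) = -⅒
T(K(2)) - s(-5, 6) = -54*2 - 1*(-⅒) = -108 + ⅒ = -1079/10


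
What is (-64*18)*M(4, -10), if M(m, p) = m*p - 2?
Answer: 48384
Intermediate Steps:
M(m, p) = -2 + m*p
(-64*18)*M(4, -10) = (-64*18)*(-2 + 4*(-10)) = -1152*(-2 - 40) = -1152*(-42) = 48384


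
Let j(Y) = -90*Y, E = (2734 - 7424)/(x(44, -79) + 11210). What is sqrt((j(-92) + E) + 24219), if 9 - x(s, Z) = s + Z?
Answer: 2*sqrt(257251708514)/5627 ≈ 180.27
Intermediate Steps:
x(s, Z) = 9 - Z - s (x(s, Z) = 9 - (s + Z) = 9 - (Z + s) = 9 + (-Z - s) = 9 - Z - s)
E = -2345/5627 (E = (2734 - 7424)/((9 - 1*(-79) - 1*44) + 11210) = -4690/((9 + 79 - 44) + 11210) = -4690/(44 + 11210) = -4690/11254 = -4690*1/11254 = -2345/5627 ≈ -0.41674)
sqrt((j(-92) + E) + 24219) = sqrt((-90*(-92) - 2345/5627) + 24219) = sqrt((8280 - 2345/5627) + 24219) = sqrt(46589215/5627 + 24219) = sqrt(182869528/5627) = 2*sqrt(257251708514)/5627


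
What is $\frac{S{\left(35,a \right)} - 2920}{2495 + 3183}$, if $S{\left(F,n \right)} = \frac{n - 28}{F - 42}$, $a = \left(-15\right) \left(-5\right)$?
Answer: $- \frac{20487}{39746} \approx -0.51545$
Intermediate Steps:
$a = 75$
$S{\left(F,n \right)} = \frac{-28 + n}{-42 + F}$
$\frac{S{\left(35,a \right)} - 2920}{2495 + 3183} = \frac{\frac{-28 + 75}{-42 + 35} - 2920}{2495 + 3183} = \frac{\frac{1}{-7} \cdot 47 - 2920}{5678} = \left(\left(- \frac{1}{7}\right) 47 - 2920\right) \frac{1}{5678} = \left(- \frac{47}{7} - 2920\right) \frac{1}{5678} = \left(- \frac{20487}{7}\right) \frac{1}{5678} = - \frac{20487}{39746}$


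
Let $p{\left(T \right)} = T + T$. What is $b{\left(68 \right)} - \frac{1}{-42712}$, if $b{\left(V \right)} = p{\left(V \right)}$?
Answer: $\frac{5808833}{42712} \approx 136.0$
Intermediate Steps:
$p{\left(T \right)} = 2 T$
$b{\left(V \right)} = 2 V$
$b{\left(68 \right)} - \frac{1}{-42712} = 2 \cdot 68 - \frac{1}{-42712} = 136 - - \frac{1}{42712} = 136 + \frac{1}{42712} = \frac{5808833}{42712}$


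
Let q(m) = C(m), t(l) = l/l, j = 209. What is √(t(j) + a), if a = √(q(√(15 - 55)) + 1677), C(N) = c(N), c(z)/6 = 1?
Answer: √(1 + 3*√187) ≈ 6.4826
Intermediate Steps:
c(z) = 6 (c(z) = 6*1 = 6)
C(N) = 6
t(l) = 1
q(m) = 6
a = 3*√187 (a = √(6 + 1677) = √1683 = 3*√187 ≈ 41.024)
√(t(j) + a) = √(1 + 3*√187)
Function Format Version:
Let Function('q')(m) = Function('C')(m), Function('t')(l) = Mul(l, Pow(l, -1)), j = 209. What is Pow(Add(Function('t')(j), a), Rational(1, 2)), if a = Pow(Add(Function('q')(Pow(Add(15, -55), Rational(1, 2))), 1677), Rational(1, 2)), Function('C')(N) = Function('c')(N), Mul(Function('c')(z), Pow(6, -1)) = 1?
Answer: Pow(Add(1, Mul(3, Pow(187, Rational(1, 2)))), Rational(1, 2)) ≈ 6.4826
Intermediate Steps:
Function('c')(z) = 6 (Function('c')(z) = Mul(6, 1) = 6)
Function('C')(N) = 6
Function('t')(l) = 1
Function('q')(m) = 6
a = Mul(3, Pow(187, Rational(1, 2))) (a = Pow(Add(6, 1677), Rational(1, 2)) = Pow(1683, Rational(1, 2)) = Mul(3, Pow(187, Rational(1, 2))) ≈ 41.024)
Pow(Add(Function('t')(j), a), Rational(1, 2)) = Pow(Add(1, Mul(3, Pow(187, Rational(1, 2)))), Rational(1, 2))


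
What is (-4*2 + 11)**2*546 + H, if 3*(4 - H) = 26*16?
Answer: 14338/3 ≈ 4779.3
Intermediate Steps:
H = -404/3 (H = 4 - 26*16/3 = 4 - 1/3*416 = 4 - 416/3 = -404/3 ≈ -134.67)
(-4*2 + 11)**2*546 + H = (-4*2 + 11)**2*546 - 404/3 = (-8 + 11)**2*546 - 404/3 = 3**2*546 - 404/3 = 9*546 - 404/3 = 4914 - 404/3 = 14338/3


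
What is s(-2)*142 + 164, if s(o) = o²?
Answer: 732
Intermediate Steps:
s(-2)*142 + 164 = (-2)²*142 + 164 = 4*142 + 164 = 568 + 164 = 732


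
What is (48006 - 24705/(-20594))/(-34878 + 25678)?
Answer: -988660269/189464800 ≈ -5.2182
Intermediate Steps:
(48006 - 24705/(-20594))/(-34878 + 25678) = (48006 - 24705*(-1/20594))/(-9200) = (48006 + 24705/20594)*(-1/9200) = (988660269/20594)*(-1/9200) = -988660269/189464800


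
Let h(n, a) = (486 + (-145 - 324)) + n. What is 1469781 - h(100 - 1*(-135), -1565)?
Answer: 1469529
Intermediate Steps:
h(n, a) = 17 + n (h(n, a) = (486 - 469) + n = 17 + n)
1469781 - h(100 - 1*(-135), -1565) = 1469781 - (17 + (100 - 1*(-135))) = 1469781 - (17 + (100 + 135)) = 1469781 - (17 + 235) = 1469781 - 1*252 = 1469781 - 252 = 1469529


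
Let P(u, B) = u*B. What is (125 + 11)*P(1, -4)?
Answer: -544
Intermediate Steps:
P(u, B) = B*u
(125 + 11)*P(1, -4) = (125 + 11)*(-4*1) = 136*(-4) = -544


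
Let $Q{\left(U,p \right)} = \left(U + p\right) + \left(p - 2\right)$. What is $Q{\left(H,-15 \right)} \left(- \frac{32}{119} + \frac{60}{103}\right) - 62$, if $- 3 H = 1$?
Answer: $- \frac{2652670}{36771} \approx -72.14$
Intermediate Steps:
$H = - \frac{1}{3}$ ($H = \left(- \frac{1}{3}\right) 1 = - \frac{1}{3} \approx -0.33333$)
$Q{\left(U,p \right)} = -2 + U + 2 p$ ($Q{\left(U,p \right)} = \left(U + p\right) + \left(-2 + p\right) = -2 + U + 2 p$)
$Q{\left(H,-15 \right)} \left(- \frac{32}{119} + \frac{60}{103}\right) - 62 = \left(-2 - \frac{1}{3} + 2 \left(-15\right)\right) \left(- \frac{32}{119} + \frac{60}{103}\right) - 62 = \left(-2 - \frac{1}{3} - 30\right) \left(\left(-32\right) \frac{1}{119} + 60 \cdot \frac{1}{103}\right) - 62 = - \frac{97 \left(- \frac{32}{119} + \frac{60}{103}\right)}{3} - 62 = \left(- \frac{97}{3}\right) \frac{3844}{12257} - 62 = - \frac{372868}{36771} - 62 = - \frac{2652670}{36771}$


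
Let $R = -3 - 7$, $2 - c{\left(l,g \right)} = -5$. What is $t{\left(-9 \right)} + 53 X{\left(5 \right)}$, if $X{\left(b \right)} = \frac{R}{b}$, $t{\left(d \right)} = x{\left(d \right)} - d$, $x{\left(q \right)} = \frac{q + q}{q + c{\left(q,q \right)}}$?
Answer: $-88$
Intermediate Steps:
$c{\left(l,g \right)} = 7$ ($c{\left(l,g \right)} = 2 - -5 = 2 + 5 = 7$)
$x{\left(q \right)} = \frac{2 q}{7 + q}$ ($x{\left(q \right)} = \frac{q + q}{q + 7} = \frac{2 q}{7 + q}$)
$R = -10$ ($R = -3 - 7 = -10$)
$t{\left(d \right)} = - d + \frac{2 d}{7 + d}$ ($t{\left(d \right)} = \frac{2 d}{7 + d} - d = - d + \frac{2 d}{7 + d}$)
$X{\left(b \right)} = - \frac{10}{b}$
$t{\left(-9 \right)} + 53 X{\left(5 \right)} = - \frac{9 \left(-5 - -9\right)}{7 - 9} + 53 \left(- \frac{10}{5}\right) = - \frac{9 \left(-5 + 9\right)}{-2} + 53 \left(\left(-10\right) \frac{1}{5}\right) = \left(-9\right) \left(- \frac{1}{2}\right) 4 + 53 \left(-2\right) = 18 - 106 = -88$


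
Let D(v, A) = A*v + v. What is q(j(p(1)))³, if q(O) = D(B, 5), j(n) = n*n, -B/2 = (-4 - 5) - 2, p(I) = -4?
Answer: 2299968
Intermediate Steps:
B = 22 (B = -2*((-4 - 5) - 2) = -2*(-9 - 2) = -2*(-11) = 22)
j(n) = n²
D(v, A) = v + A*v
q(O) = 132 (q(O) = 22*(1 + 5) = 22*6 = 132)
q(j(p(1)))³ = 132³ = 2299968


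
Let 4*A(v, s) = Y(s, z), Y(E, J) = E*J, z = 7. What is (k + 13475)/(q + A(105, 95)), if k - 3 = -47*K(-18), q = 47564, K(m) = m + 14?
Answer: 54664/190921 ≈ 0.28632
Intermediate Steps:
K(m) = 14 + m
k = 191 (k = 3 - 47*(14 - 18) = 3 - 47*(-4) = 3 + 188 = 191)
A(v, s) = 7*s/4 (A(v, s) = (s*7)/4 = (7*s)/4 = 7*s/4)
(k + 13475)/(q + A(105, 95)) = (191 + 13475)/(47564 + (7/4)*95) = 13666/(47564 + 665/4) = 13666/(190921/4) = 13666*(4/190921) = 54664/190921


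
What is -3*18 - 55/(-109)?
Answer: -5831/109 ≈ -53.495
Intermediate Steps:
-3*18 - 55/(-109) = -54 - 1/109*(-55) = -54 + 55/109 = -5831/109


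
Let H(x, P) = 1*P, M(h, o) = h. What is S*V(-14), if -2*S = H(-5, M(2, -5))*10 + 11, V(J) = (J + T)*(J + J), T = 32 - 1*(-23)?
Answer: 17794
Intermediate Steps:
T = 55 (T = 32 + 23 = 55)
H(x, P) = P
V(J) = 2*J*(55 + J) (V(J) = (J + 55)*(J + J) = (55 + J)*(2*J) = 2*J*(55 + J))
S = -31/2 (S = -(2*10 + 11)/2 = -(20 + 11)/2 = -½*31 = -31/2 ≈ -15.500)
S*V(-14) = -31*(-14)*(55 - 14) = -31*(-14)*41 = -31/2*(-1148) = 17794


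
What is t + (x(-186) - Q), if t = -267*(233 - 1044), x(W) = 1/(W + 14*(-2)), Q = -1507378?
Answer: 368917809/214 ≈ 1.7239e+6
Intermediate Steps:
x(W) = 1/(-28 + W) (x(W) = 1/(W - 28) = 1/(-28 + W))
t = 216537 (t = -267*(-811) = 216537)
t + (x(-186) - Q) = 216537 + (1/(-28 - 186) - 1*(-1507378)) = 216537 + (1/(-214) + 1507378) = 216537 + (-1/214 + 1507378) = 216537 + 322578891/214 = 368917809/214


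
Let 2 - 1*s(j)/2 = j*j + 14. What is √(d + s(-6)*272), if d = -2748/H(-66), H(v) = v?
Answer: I*√3154514/11 ≈ 161.46*I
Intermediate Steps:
s(j) = -24 - 2*j² (s(j) = 4 - 2*(j*j + 14) = 4 - 2*(j² + 14) = 4 - 2*(14 + j²) = 4 + (-28 - 2*j²) = -24 - 2*j²)
d = 458/11 (d = -2748/(-66) = -2748*(-1/66) = 458/11 ≈ 41.636)
√(d + s(-6)*272) = √(458/11 + (-24 - 2*(-6)²)*272) = √(458/11 + (-24 - 2*36)*272) = √(458/11 + (-24 - 72)*272) = √(458/11 - 96*272) = √(458/11 - 26112) = √(-286774/11) = I*√3154514/11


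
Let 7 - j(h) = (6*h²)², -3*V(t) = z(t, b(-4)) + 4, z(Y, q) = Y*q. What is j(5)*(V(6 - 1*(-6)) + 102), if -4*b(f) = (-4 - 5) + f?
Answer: -5915659/3 ≈ -1.9719e+6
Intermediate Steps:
b(f) = 9/4 - f/4 (b(f) = -((-4 - 5) + f)/4 = -(-9 + f)/4 = 9/4 - f/4)
V(t) = -4/3 - 13*t/12 (V(t) = -(t*(9/4 - ¼*(-4)) + 4)/3 = -(t*(9/4 + 1) + 4)/3 = -(t*(13/4) + 4)/3 = -(13*t/4 + 4)/3 = -(4 + 13*t/4)/3 = -4/3 - 13*t/12)
j(h) = 7 - 36*h⁴ (j(h) = 7 - (6*h²)² = 7 - 36*h⁴)
j(5)*(V(6 - 1*(-6)) + 102) = (7 - 36*5⁴)*((-4/3 - 13*(6 - 1*(-6))/12) + 102) = (7 - 36*625)*((-4/3 - 13*(6 + 6)/12) + 102) = (7 - 22500)*((-4/3 - 13/12*12) + 102) = -22493*((-4/3 - 13) + 102) = -22493*(-43/3 + 102) = -22493*263/3 = -5915659/3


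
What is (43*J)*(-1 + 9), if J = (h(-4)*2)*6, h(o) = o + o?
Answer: -33024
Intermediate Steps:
h(o) = 2*o
J = -96 (J = ((2*(-4))*2)*6 = -8*2*6 = -16*6 = -96)
(43*J)*(-1 + 9) = (43*(-96))*(-1 + 9) = -4128*8 = -33024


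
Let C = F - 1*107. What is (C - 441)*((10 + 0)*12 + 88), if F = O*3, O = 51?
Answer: -82160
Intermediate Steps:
F = 153 (F = 51*3 = 153)
C = 46 (C = 153 - 1*107 = 153 - 107 = 46)
(C - 441)*((10 + 0)*12 + 88) = (46 - 441)*((10 + 0)*12 + 88) = -395*(10*12 + 88) = -395*(120 + 88) = -395*208 = -82160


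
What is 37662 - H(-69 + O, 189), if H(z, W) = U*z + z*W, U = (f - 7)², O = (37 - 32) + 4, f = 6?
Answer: 49062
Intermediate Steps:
O = 9 (O = 5 + 4 = 9)
U = 1 (U = (6 - 7)² = (-1)² = 1)
H(z, W) = z + W*z (H(z, W) = 1*z + z*W = z + W*z)
37662 - H(-69 + O, 189) = 37662 - (-69 + 9)*(1 + 189) = 37662 - (-60)*190 = 37662 - 1*(-11400) = 37662 + 11400 = 49062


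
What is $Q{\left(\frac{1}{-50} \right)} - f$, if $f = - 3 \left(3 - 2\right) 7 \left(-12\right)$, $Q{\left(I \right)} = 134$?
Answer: $-118$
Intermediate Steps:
$f = 252$ ($f = \left(-3\right) 1 \cdot 7 \left(-12\right) = \left(-3\right) 7 \left(-12\right) = \left(-21\right) \left(-12\right) = 252$)
$Q{\left(\frac{1}{-50} \right)} - f = 134 - 252 = -118$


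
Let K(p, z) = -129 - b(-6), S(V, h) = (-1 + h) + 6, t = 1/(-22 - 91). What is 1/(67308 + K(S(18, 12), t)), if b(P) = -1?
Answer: 1/67180 ≈ 1.4885e-5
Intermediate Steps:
t = -1/113 (t = 1/(-113) = -1/113 ≈ -0.0088496)
S(V, h) = 5 + h
K(p, z) = -128 (K(p, z) = -129 - 1*(-1) = -129 + 1 = -128)
1/(67308 + K(S(18, 12), t)) = 1/(67308 - 128) = 1/67180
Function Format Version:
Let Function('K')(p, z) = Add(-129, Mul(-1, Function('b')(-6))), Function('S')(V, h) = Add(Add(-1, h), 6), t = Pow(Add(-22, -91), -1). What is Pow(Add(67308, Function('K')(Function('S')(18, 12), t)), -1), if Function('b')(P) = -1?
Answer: Rational(1, 67180) ≈ 1.4885e-5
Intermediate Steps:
t = Rational(-1, 113) (t = Pow(-113, -1) = Rational(-1, 113) ≈ -0.0088496)
Function('S')(V, h) = Add(5, h)
Function('K')(p, z) = -128 (Function('K')(p, z) = Add(-129, Mul(-1, -1)) = Add(-129, 1) = -128)
Pow(Add(67308, Function('K')(Function('S')(18, 12), t)), -1) = Pow(Add(67308, -128), -1) = Pow(67180, -1) = Rational(1, 67180)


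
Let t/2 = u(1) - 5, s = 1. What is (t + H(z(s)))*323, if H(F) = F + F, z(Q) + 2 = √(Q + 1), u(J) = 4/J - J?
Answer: -2584 + 646*√2 ≈ -1670.4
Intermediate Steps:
u(J) = -J + 4/J
z(Q) = -2 + √(1 + Q) (z(Q) = -2 + √(Q + 1) = -2 + √(1 + Q))
H(F) = 2*F
t = -4 (t = 2*((-1*1 + 4/1) - 5) = 2*((-1 + 4*1) - 5) = 2*((-1 + 4) - 5) = 2*(3 - 5) = 2*(-2) = -4)
(t + H(z(s)))*323 = (-4 + 2*(-2 + √(1 + 1)))*323 = (-4 + 2*(-2 + √2))*323 = (-4 + (-4 + 2*√2))*323 = (-8 + 2*√2)*323 = -2584 + 646*√2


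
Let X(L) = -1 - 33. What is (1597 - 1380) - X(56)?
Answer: 251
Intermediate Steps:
X(L) = -34
(1597 - 1380) - X(56) = (1597 - 1380) - 1*(-34) = 217 + 34 = 251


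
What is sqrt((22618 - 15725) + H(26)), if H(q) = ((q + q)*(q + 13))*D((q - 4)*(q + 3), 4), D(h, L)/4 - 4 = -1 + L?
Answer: sqrt(63677) ≈ 252.34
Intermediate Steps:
D(h, L) = 12 + 4*L (D(h, L) = 16 + 4*(-1 + L) = 16 + (-4 + 4*L) = 12 + 4*L)
H(q) = 56*q*(13 + q) (H(q) = ((q + q)*(q + 13))*(12 + 4*4) = ((2*q)*(13 + q))*(12 + 16) = (2*q*(13 + q))*28 = 56*q*(13 + q))
sqrt((22618 - 15725) + H(26)) = sqrt((22618 - 15725) + 56*26*(13 + 26)) = sqrt(6893 + 56*26*39) = sqrt(6893 + 56784) = sqrt(63677)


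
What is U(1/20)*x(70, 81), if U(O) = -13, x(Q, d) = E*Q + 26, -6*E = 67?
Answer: 29471/3 ≈ 9823.7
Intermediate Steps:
E = -67/6 (E = -1/6*67 = -67/6 ≈ -11.167)
x(Q, d) = 26 - 67*Q/6 (x(Q, d) = -67*Q/6 + 26 = 26 - 67*Q/6)
U(1/20)*x(70, 81) = -13*(26 - 67/6*70) = -13*(26 - 2345/3) = -13*(-2267/3) = 29471/3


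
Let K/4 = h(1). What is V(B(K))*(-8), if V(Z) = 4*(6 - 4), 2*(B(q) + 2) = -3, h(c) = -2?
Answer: -64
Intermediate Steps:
K = -8 (K = 4*(-2) = -8)
B(q) = -7/2 (B(q) = -2 + (½)*(-3) = -2 - 3/2 = -7/2)
V(Z) = 8 (V(Z) = 4*2 = 8)
V(B(K))*(-8) = 8*(-8) = -64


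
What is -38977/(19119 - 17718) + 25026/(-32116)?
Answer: -643423379/22497258 ≈ -28.600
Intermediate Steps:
-38977/(19119 - 17718) + 25026/(-32116) = -38977/1401 + 25026*(-1/32116) = -38977*1/1401 - 12513/16058 = -38977/1401 - 12513/16058 = -643423379/22497258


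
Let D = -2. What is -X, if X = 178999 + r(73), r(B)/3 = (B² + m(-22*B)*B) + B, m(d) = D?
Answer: -194767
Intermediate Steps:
m(d) = -2
r(B) = -3*B + 3*B² (r(B) = 3*((B² - 2*B) + B) = 3*(B² - B) = -3*B + 3*B²)
X = 194767 (X = 178999 + 3*73*(-1 + 73) = 178999 + 3*73*72 = 178999 + 15768 = 194767)
-X = -1*194767 = -194767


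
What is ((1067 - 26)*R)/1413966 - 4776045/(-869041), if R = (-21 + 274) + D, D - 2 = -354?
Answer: 2221200916017/409598142202 ≈ 5.4229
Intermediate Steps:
D = -352 (D = 2 - 354 = -352)
R = -99 (R = (-21 + 274) - 352 = 253 - 352 = -99)
((1067 - 26)*R)/1413966 - 4776045/(-869041) = ((1067 - 26)*(-99))/1413966 - 4776045/(-869041) = (1041*(-99))*(1/1413966) - 4776045*(-1/869041) = -103059*1/1413966 + 4776045/869041 = -34353/471322 + 4776045/869041 = 2221200916017/409598142202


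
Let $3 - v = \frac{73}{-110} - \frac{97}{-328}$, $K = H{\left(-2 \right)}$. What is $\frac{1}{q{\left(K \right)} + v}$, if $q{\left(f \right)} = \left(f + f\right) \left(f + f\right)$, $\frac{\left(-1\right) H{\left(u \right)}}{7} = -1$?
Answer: $\frac{18040}{3596597} \approx 0.0050159$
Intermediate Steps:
$H{\left(u \right)} = 7$ ($H{\left(u \right)} = \left(-7\right) \left(-1\right) = 7$)
$K = 7$
$v = \frac{60757}{18040}$ ($v = 3 - \left(\frac{73}{-110} - \frac{97}{-328}\right) = 3 - \left(73 \left(- \frac{1}{110}\right) - - \frac{97}{328}\right) = 3 - \left(- \frac{73}{110} + \frac{97}{328}\right) = 3 - - \frac{6637}{18040} = 3 + \frac{6637}{18040} = \frac{60757}{18040} \approx 3.3679$)
$q{\left(f \right)} = 4 f^{2}$ ($q{\left(f \right)} = 2 f 2 f = 4 f^{2}$)
$\frac{1}{q{\left(K \right)} + v} = \frac{1}{4 \cdot 7^{2} + \frac{60757}{18040}} = \frac{1}{4 \cdot 49 + \frac{60757}{18040}} = \frac{1}{196 + \frac{60757}{18040}} = \frac{1}{\frac{3596597}{18040}} = \frac{18040}{3596597}$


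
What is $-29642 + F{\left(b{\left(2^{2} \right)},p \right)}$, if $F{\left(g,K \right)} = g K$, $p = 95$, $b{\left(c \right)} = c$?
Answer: $-29262$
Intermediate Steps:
$F{\left(g,K \right)} = K g$
$-29642 + F{\left(b{\left(2^{2} \right)},p \right)} = -29642 + 95 \cdot 2^{2} = -29642 + 95 \cdot 4 = -29642 + 380 = -29262$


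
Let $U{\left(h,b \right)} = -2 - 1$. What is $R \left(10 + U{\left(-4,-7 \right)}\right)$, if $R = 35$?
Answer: $245$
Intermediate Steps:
$U{\left(h,b \right)} = -3$
$R \left(10 + U{\left(-4,-7 \right)}\right) = 35 \left(10 - 3\right) = 35 \cdot 7 = 245$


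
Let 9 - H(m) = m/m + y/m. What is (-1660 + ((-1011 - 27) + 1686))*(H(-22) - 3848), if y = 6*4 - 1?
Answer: 3885022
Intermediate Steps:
y = 23 (y = 24 - 1 = 23)
H(m) = 8 - 23/m (H(m) = 9 - (m/m + 23/m) = 9 - (1 + 23/m) = 9 + (-1 - 23/m) = 8 - 23/m)
(-1660 + ((-1011 - 27) + 1686))*(H(-22) - 3848) = (-1660 + ((-1011 - 27) + 1686))*((8 - 23/(-22)) - 3848) = (-1660 + (-1038 + 1686))*((8 - 23*(-1/22)) - 3848) = (-1660 + 648)*((8 + 23/22) - 3848) = -1012*(199/22 - 3848) = -1012*(-84457/22) = 3885022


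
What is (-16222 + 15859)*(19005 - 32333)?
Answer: 4838064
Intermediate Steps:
(-16222 + 15859)*(19005 - 32333) = -363*(-13328) = 4838064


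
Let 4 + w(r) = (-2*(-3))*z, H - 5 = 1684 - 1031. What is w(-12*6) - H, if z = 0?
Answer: -662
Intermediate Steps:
H = 658 (H = 5 + (1684 - 1031) = 5 + 653 = 658)
w(r) = -4 (w(r) = -4 - 2*(-3)*0 = -4 + 6*0 = -4 + 0 = -4)
w(-12*6) - H = -4 - 1*658 = -4 - 658 = -662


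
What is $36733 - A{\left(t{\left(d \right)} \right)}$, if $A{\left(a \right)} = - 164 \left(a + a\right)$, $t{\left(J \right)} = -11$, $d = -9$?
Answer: $33125$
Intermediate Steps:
$A{\left(a \right)} = - 328 a$ ($A{\left(a \right)} = - 164 \cdot 2 a = - 328 a$)
$36733 - A{\left(t{\left(d \right)} \right)} = 36733 - \left(-328\right) \left(-11\right) = 36733 - 3608 = 33125$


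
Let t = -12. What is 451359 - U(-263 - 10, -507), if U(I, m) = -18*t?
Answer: 451143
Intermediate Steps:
U(I, m) = 216 (U(I, m) = -18*(-12) = 216)
451359 - U(-263 - 10, -507) = 451359 - 1*216 = 451359 - 216 = 451143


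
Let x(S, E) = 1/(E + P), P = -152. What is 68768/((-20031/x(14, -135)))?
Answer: 9824/821271 ≈ 0.011962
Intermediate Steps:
x(S, E) = 1/(-152 + E) (x(S, E) = 1/(E - 152) = 1/(-152 + E))
68768/((-20031/x(14, -135))) = 68768/((-20031/(1/(-152 - 135)))) = 68768/((-20031/(1/(-287)))) = 68768/((-20031/(-1/287))) = 68768/((-20031*(-287))) = 68768/5748897 = 68768*(1/5748897) = 9824/821271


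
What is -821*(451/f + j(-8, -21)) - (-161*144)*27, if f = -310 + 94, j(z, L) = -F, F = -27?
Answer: 130791287/216 ≈ 6.0552e+5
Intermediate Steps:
j(z, L) = 27 (j(z, L) = -1*(-27) = 27)
f = -216
-821*(451/f + j(-8, -21)) - (-161*144)*27 = -821*(451/(-216) + 27) - (-161*144)*27 = -821*(451*(-1/216) + 27) - (-23184)*27 = -821*(-451/216 + 27) - 1*(-625968) = -821*5381/216 + 625968 = -4417801/216 + 625968 = 130791287/216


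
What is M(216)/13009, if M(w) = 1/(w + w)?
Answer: 1/5619888 ≈ 1.7794e-7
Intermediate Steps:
M(w) = 1/(2*w)
M(216)/13009 = ((½)/216)/13009 = ((½)*(1/216))*(1/13009) = (1/432)*(1/13009) = 1/5619888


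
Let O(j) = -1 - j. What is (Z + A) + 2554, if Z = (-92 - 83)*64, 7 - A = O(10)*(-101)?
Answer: -9750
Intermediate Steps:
A = -1104 (A = 7 - (-1 - 1*10)*(-101) = 7 - (-1 - 10)*(-101) = 7 - (-11)*(-101) = 7 - 1*1111 = 7 - 1111 = -1104)
Z = -11200 (Z = -175*64 = -11200)
(Z + A) + 2554 = (-11200 - 1104) + 2554 = -12304 + 2554 = -9750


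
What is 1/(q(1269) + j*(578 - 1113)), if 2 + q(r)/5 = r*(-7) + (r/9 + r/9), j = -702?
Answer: 1/332555 ≈ 3.0070e-6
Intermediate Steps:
q(r) = -10 - 305*r/9 (q(r) = -10 + 5*(r*(-7) + (r/9 + r/9)) = -10 + 5*(-7*r + (r*(⅑) + r*(⅑))) = -10 + 5*(-7*r + (r/9 + r/9)) = -10 + 5*(-7*r + 2*r/9) = -10 + 5*(-61*r/9) = -10 - 305*r/9)
1/(q(1269) + j*(578 - 1113)) = 1/((-10 - 305/9*1269) - 702*(578 - 1113)) = 1/((-10 - 43005) - 702*(-535)) = 1/(-43015 + 375570) = 1/332555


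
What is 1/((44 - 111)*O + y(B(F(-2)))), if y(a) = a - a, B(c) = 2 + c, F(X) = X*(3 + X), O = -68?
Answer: 1/4556 ≈ 0.00021949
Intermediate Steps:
y(a) = 0
1/((44 - 111)*O + y(B(F(-2)))) = 1/((44 - 111)*(-68) + 0) = 1/(-67*(-68) + 0) = 1/(4556 + 0) = 1/4556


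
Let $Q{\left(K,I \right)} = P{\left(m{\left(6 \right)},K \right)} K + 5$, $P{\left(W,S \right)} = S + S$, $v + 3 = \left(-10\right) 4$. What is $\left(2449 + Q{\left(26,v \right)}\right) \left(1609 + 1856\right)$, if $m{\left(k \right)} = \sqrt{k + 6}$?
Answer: $13187790$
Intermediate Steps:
$v = -43$ ($v = -3 - 40 = -43$)
$m{\left(k \right)} = \sqrt{6 + k}$
$P{\left(W,S \right)} = 2 S$
$Q{\left(K,I \right)} = 5 + 2 K^{2}$ ($Q{\left(K,I \right)} = 2 K K + 5 = 2 K^{2} + 5 = 5 + 2 K^{2}$)
$\left(2449 + Q{\left(26,v \right)}\right) \left(1609 + 1856\right) = \left(2449 + \left(5 + 2 \cdot 26^{2}\right)\right) \left(1609 + 1856\right) = \left(2449 + \left(5 + 2 \cdot 676\right)\right) 3465 = \left(2449 + \left(5 + 1352\right)\right) 3465 = \left(2449 + 1357\right) 3465 = 3806 \cdot 3465 = 13187790$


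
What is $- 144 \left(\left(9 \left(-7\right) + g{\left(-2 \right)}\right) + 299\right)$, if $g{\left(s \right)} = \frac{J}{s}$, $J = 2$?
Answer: $-33840$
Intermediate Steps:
$g{\left(s \right)} = \frac{2}{s}$
$- 144 \left(\left(9 \left(-7\right) + g{\left(-2 \right)}\right) + 299\right) = - 144 \left(\left(9 \left(-7\right) + \frac{2}{-2}\right) + 299\right) = - 144 \left(\left(-63 + 2 \left(- \frac{1}{2}\right)\right) + 299\right) = - 144 \left(\left(-63 - 1\right) + 299\right) = - 144 \left(-64 + 299\right) = \left(-144\right) 235 = -33840$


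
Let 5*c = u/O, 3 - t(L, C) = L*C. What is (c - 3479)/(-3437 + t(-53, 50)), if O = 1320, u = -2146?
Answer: 11481773/2587200 ≈ 4.4379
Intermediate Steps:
t(L, C) = 3 - C*L (t(L, C) = 3 - L*C = 3 - C*L)
c = -1073/3300 (c = (-2146/1320)/5 = (-2146*1/1320)/5 = (1/5)*(-1073/660) = -1073/3300 ≈ -0.32515)
(c - 3479)/(-3437 + t(-53, 50)) = (-1073/3300 - 3479)/(-3437 + (3 - 1*50*(-53))) = -11481773/(3300*(-3437 + (3 + 2650))) = -11481773/(3300*(-3437 + 2653)) = -11481773/3300/(-784) = -11481773/3300*(-1/784) = 11481773/2587200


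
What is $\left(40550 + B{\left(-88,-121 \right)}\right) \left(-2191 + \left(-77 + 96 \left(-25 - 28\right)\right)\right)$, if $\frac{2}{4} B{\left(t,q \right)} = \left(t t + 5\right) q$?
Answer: $13496112048$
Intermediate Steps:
$B{\left(t,q \right)} = 2 q \left(5 + t^{2}\right)$ ($B{\left(t,q \right)} = 2 \left(t t + 5\right) q = 2 \left(t^{2} + 5\right) q = 2 \left(5 + t^{2}\right) q = 2 q \left(5 + t^{2}\right)$)
$\left(40550 + B{\left(-88,-121 \right)}\right) \left(-2191 + \left(-77 + 96 \left(-25 - 28\right)\right)\right) = \left(40550 + 2 \left(-121\right) \left(5 + \left(-88\right)^{2}\right)\right) \left(-2191 + \left(-77 + 96 \left(-25 - 28\right)\right)\right) = \left(40550 + 2 \left(-121\right) \left(5 + 7744\right)\right) \left(-2191 + \left(-77 + 96 \left(-53\right)\right)\right) = \left(40550 + 2 \left(-121\right) 7749\right) \left(-2191 - 5165\right) = \left(40550 - 1875258\right) \left(-2191 - 5165\right) = \left(-1834708\right) \left(-7356\right) = 13496112048$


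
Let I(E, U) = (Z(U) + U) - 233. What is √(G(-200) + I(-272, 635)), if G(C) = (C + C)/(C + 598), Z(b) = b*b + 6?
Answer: √15984230633/199 ≈ 635.32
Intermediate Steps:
Z(b) = 6 + b² (Z(b) = b² + 6 = 6 + b²)
I(E, U) = -227 + U + U² (I(E, U) = ((6 + U²) + U) - 233 = (6 + U + U²) - 233 = -227 + U + U²)
G(C) = 2*C/(598 + C) (G(C) = (2*C)/(598 + C) = 2*C/(598 + C))
√(G(-200) + I(-272, 635)) = √(2*(-200)/(598 - 200) + (-227 + 635 + 635²)) = √(2*(-200)/398 + (-227 + 635 + 403225)) = √(2*(-200)*(1/398) + 403633) = √(-200/199 + 403633) = √(80322767/199) = √15984230633/199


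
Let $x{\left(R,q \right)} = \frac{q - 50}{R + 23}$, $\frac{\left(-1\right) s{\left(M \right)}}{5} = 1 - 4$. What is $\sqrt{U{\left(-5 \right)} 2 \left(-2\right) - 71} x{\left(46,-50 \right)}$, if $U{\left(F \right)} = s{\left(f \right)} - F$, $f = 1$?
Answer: $- \frac{100 i \sqrt{151}}{69} \approx - 17.809 i$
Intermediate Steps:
$s{\left(M \right)} = 15$ ($s{\left(M \right)} = - 5 \left(1 - 4\right) = \left(-5\right) \left(-3\right) = 15$)
$U{\left(F \right)} = 15 - F$
$x{\left(R,q \right)} = \frac{-50 + q}{23 + R}$
$\sqrt{U{\left(-5 \right)} 2 \left(-2\right) - 71} x{\left(46,-50 \right)} = \sqrt{\left(15 - -5\right) 2 \left(-2\right) - 71} \frac{-50 - 50}{23 + 46} = \sqrt{\left(15 + 5\right) 2 \left(-2\right) - 71} \cdot \frac{1}{69} \left(-100\right) = \sqrt{20 \cdot 2 \left(-2\right) - 71} \cdot \frac{1}{69} \left(-100\right) = \sqrt{40 \left(-2\right) - 71} \left(- \frac{100}{69}\right) = \sqrt{-80 - 71} \left(- \frac{100}{69}\right) = \sqrt{-151} \left(- \frac{100}{69}\right) = i \sqrt{151} \left(- \frac{100}{69}\right) = - \frac{100 i \sqrt{151}}{69}$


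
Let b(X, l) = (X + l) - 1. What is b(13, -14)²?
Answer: 4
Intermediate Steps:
b(X, l) = -1 + X + l
b(13, -14)² = (-1 + 13 - 14)² = (-2)² = 4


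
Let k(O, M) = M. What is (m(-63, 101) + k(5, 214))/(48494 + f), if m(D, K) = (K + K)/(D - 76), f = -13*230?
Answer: 1231/263544 ≈ 0.0046709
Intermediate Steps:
f = -2990
m(D, K) = 2*K/(-76 + D) (m(D, K) = (2*K)/(-76 + D) = 2*K/(-76 + D))
(m(-63, 101) + k(5, 214))/(48494 + f) = (2*101/(-76 - 63) + 214)/(48494 - 2990) = (2*101/(-139) + 214)/45504 = (2*101*(-1/139) + 214)*(1/45504) = (-202/139 + 214)*(1/45504) = (29544/139)*(1/45504) = 1231/263544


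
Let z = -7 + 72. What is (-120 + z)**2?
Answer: 3025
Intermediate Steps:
z = 65
(-120 + z)**2 = (-120 + 65)**2 = (-55)**2 = 3025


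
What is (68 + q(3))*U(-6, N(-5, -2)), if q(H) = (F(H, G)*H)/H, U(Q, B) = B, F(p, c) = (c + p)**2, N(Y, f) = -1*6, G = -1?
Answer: -432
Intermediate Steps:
N(Y, f) = -6
q(H) = (-1 + H)**2 (q(H) = ((-1 + H)**2*H)/H = (H*(-1 + H)**2)/H = (-1 + H)**2)
(68 + q(3))*U(-6, N(-5, -2)) = (68 + (-1 + 3)**2)*(-6) = (68 + 2**2)*(-6) = (68 + 4)*(-6) = 72*(-6) = -432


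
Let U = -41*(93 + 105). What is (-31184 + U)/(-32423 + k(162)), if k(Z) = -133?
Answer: 19651/16278 ≈ 1.2072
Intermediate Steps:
U = -8118 (U = -41*198 = -8118)
(-31184 + U)/(-32423 + k(162)) = (-31184 - 8118)/(-32423 - 133) = -39302/(-32556) = -39302*(-1/32556) = 19651/16278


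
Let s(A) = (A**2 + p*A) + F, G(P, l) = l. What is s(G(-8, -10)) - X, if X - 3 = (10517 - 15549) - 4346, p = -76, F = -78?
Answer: 10157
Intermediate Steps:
s(A) = -78 + A**2 - 76*A (s(A) = (A**2 - 76*A) - 78 = -78 + A**2 - 76*A)
X = -9375 (X = 3 + ((10517 - 15549) - 4346) = 3 + (-5032 - 4346) = 3 - 9378 = -9375)
s(G(-8, -10)) - X = (-78 + (-10)**2 - 76*(-10)) - 1*(-9375) = (-78 + 100 + 760) + 9375 = 782 + 9375 = 10157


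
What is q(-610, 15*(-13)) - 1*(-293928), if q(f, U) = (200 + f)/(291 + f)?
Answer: 93763442/319 ≈ 2.9393e+5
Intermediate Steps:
q(f, U) = (200 + f)/(291 + f)
q(-610, 15*(-13)) - 1*(-293928) = (200 - 610)/(291 - 610) - 1*(-293928) = -410/(-319) + 293928 = -1/319*(-410) + 293928 = 410/319 + 293928 = 93763442/319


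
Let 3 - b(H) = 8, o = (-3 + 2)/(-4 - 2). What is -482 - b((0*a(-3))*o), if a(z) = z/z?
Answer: -477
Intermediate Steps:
a(z) = 1
o = ⅙ (o = -1/(-6) = -1*(-⅙) = ⅙ ≈ 0.16667)
b(H) = -5 (b(H) = 3 - 1*8 = 3 - 8 = -5)
-482 - b((0*a(-3))*o) = -482 - 1*(-5) = -482 + 5 = -477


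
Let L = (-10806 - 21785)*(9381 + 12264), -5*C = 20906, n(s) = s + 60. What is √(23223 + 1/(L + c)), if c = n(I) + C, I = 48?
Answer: √288917533714191783052958/3527181341 ≈ 152.39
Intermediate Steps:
n(s) = 60 + s
C = -20906/5 (C = -⅕*20906 = -20906/5 ≈ -4181.2)
L = -705432195 (L = -32591*21645 = -705432195)
c = -20366/5 (c = (60 + 48) - 20906/5 = 108 - 20906/5 = -20366/5 ≈ -4073.2)
√(23223 + 1/(L + c)) = √(23223 + 1/(-705432195 - 20366/5)) = √(23223 + 1/(-3527181341/5)) = √(23223 - 5/3527181341) = √(81911732282038/3527181341) = √288917533714191783052958/3527181341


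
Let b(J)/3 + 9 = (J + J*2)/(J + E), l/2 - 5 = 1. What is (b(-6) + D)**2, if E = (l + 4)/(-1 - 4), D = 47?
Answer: 354025/529 ≈ 669.23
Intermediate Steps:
l = 12 (l = 10 + 2*1 = 10 + 2 = 12)
E = -16/5 (E = (12 + 4)/(-1 - 4) = 16/(-5) = 16*(-1/5) = -16/5 ≈ -3.2000)
b(J) = -27 + 9*J/(-16/5 + J) (b(J) = -27 + 3*((J + J*2)/(J - 16/5)) = -27 + 3*((J + 2*J)/(-16/5 + J)) = -27 + 3*((3*J)/(-16/5 + J)) = -27 + 3*(3*J/(-16/5 + J)) = -27 + 9*J/(-16/5 + J))
(b(-6) + D)**2 = (18*(24 - 5*(-6))/(-16 + 5*(-6)) + 47)**2 = (18*(24 + 30)/(-16 - 30) + 47)**2 = (18*54/(-46) + 47)**2 = (18*(-1/46)*54 + 47)**2 = (-486/23 + 47)**2 = (595/23)**2 = 354025/529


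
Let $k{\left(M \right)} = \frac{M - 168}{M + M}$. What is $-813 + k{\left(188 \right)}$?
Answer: $- \frac{76417}{94} \approx -812.95$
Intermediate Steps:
$k{\left(M \right)} = \frac{-168 + M}{2 M}$
$-813 + k{\left(188 \right)} = -813 + \frac{-168 + 188}{2 \cdot 188} = -813 + \frac{1}{2} \cdot \frac{1}{188} \cdot 20 = -813 + \frac{5}{94} = - \frac{76417}{94}$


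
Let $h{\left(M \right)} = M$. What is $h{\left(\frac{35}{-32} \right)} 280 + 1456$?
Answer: $\frac{4599}{4} \approx 1149.8$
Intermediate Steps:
$h{\left(\frac{35}{-32} \right)} 280 + 1456 = \frac{35}{-32} \cdot 280 + 1456 = 35 \left(- \frac{1}{32}\right) 280 + 1456 = \left(- \frac{35}{32}\right) 280 + 1456 = - \frac{1225}{4} + 1456 = \frac{4599}{4}$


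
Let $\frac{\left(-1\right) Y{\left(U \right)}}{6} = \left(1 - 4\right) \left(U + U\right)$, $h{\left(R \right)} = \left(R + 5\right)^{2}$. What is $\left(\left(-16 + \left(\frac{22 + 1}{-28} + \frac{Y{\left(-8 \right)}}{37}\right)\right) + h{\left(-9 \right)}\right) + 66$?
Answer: $\frac{59461}{1036} \approx 57.395$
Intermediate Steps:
$h{\left(R \right)} = \left(5 + R\right)^{2}$
$Y{\left(U \right)} = 36 U$ ($Y{\left(U \right)} = - 6 \left(1 - 4\right) \left(U + U\right) = - 6 \left(- 3 \cdot 2 U\right) = - 6 \left(- 6 U\right) = 36 U$)
$\left(\left(-16 + \left(\frac{22 + 1}{-28} + \frac{Y{\left(-8 \right)}}{37}\right)\right) + h{\left(-9 \right)}\right) + 66 = \left(\left(-16 + \left(\frac{22 + 1}{-28} + \frac{36 \left(-8\right)}{37}\right)\right) + \left(5 - 9\right)^{2}\right) + 66 = \left(\left(-16 + \left(23 \left(- \frac{1}{28}\right) - \frac{288}{37}\right)\right) + \left(-4\right)^{2}\right) + 66 = \left(\left(-16 - \frac{8915}{1036}\right) + 16\right) + 66 = \left(- \frac{25491}{1036} + 16\right) + 66 = - \frac{8915}{1036} + 66 = \frac{59461}{1036}$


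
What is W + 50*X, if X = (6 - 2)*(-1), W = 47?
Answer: -153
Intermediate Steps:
X = -4 (X = 4*(-1) = -4)
W + 50*X = 47 + 50*(-4) = 47 - 200 = -153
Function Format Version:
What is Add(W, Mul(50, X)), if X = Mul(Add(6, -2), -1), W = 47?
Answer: -153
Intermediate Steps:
X = -4 (X = Mul(4, -1) = -4)
Add(W, Mul(50, X)) = Add(47, Mul(50, -4)) = Add(47, -200) = -153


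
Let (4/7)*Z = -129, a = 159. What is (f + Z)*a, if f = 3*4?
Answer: -135945/4 ≈ -33986.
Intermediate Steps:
Z = -903/4 (Z = (7/4)*(-129) = -903/4 ≈ -225.75)
f = 12
(f + Z)*a = (12 - 903/4)*159 = -855/4*159 = -135945/4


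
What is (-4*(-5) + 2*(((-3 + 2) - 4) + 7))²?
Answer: 576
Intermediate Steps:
(-4*(-5) + 2*(((-3 + 2) - 4) + 7))² = (20 + 2*((-1 - 4) + 7))² = (20 + 2*(-5 + 7))² = (20 + 2*2)² = (20 + 4)² = 24² = 576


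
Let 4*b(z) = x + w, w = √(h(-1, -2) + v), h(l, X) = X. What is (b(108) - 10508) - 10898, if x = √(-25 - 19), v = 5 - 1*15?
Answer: -21406 + I*√3/2 + I*√11/2 ≈ -21406.0 + 2.5243*I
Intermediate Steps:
v = -10 (v = 5 - 15 = -10)
x = 2*I*√11 (x = √(-44) = 2*I*√11 ≈ 6.6332*I)
w = 2*I*√3 (w = √(-2 - 10) = √(-12) = 2*I*√3 ≈ 3.4641*I)
b(z) = I*√3/2 + I*√11/2 (b(z) = (2*I*√11 + 2*I*√3)/4 = (2*I*√3 + 2*I*√11)/4 = I*√3/2 + I*√11/2)
(b(108) - 10508) - 10898 = (I*(√3 + √11)/2 - 10508) - 10898 = (-10508 + I*(√3 + √11)/2) - 10898 = -21406 + I*(√3 + √11)/2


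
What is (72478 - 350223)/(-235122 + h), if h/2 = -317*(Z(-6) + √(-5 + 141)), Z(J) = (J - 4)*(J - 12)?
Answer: 48500109645/60957654274 - 88045165*√34/30478827137 ≈ 0.77879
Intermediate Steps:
Z(J) = (-12 + J)*(-4 + J) (Z(J) = (-4 + J)*(-12 + J) = (-12 + J)*(-4 + J))
h = -114120 - 1268*√34 (h = 2*(-317*((48 + (-6)² - 16*(-6)) + √(-5 + 141))) = 2*(-317*((48 + 36 + 96) + √136)) = 2*(-317*(180 + 2*√34)) = 2*(-57060 - 634*√34) = -114120 - 1268*√34 ≈ -1.2151e+5)
(72478 - 350223)/(-235122 + h) = (72478 - 350223)/(-235122 + (-114120 - 1268*√34)) = -277745/(-349242 - 1268*√34)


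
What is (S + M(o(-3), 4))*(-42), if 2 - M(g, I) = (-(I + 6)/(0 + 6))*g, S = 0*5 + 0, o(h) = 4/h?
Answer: 28/3 ≈ 9.3333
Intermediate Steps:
S = 0 (S = 0 + 0 = 0)
M(g, I) = 2 - g*(-1 - I/6) (M(g, I) = 2 - (-(I + 6)/(0 + 6))*g = 2 - (-(6 + I)/6)*g = 2 - (-(1 + I/6))*g = 2 - (-1 - I/6)*g = 2 - g*(-1 - I/6))
(S + M(o(-3), 4))*(-42) = (0 + (2 + 4/(-3) + (⅙)*4*(4/(-3))))*(-42) = (0 + (2 + 4*(-⅓) + (⅙)*4*(4*(-⅓))))*(-42) = (0 + (2 - 4/3 + (⅙)*4*(-4/3)))*(-42) = (0 + (2 - 4/3 - 8/9))*(-42) = (0 - 2/9)*(-42) = -2/9*(-42) = 28/3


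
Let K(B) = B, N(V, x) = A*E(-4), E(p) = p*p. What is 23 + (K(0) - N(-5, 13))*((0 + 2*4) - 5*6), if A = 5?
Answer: 1783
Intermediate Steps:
E(p) = p**2
N(V, x) = 80 (N(V, x) = 5*(-4)**2 = 5*16 = 80)
23 + (K(0) - N(-5, 13))*((0 + 2*4) - 5*6) = 23 + (0 - 1*80)*((0 + 2*4) - 5*6) = 23 + (0 - 80)*((0 + 8) - 1*30) = 23 - 80*(8 - 30) = 23 - 80*(-22) = 23 + 1760 = 1783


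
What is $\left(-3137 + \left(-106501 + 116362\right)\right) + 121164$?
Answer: $127888$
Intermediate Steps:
$\left(-3137 + \left(-106501 + 116362\right)\right) + 121164 = \left(-3137 + 9861\right) + 121164 = 6724 + 121164 = 127888$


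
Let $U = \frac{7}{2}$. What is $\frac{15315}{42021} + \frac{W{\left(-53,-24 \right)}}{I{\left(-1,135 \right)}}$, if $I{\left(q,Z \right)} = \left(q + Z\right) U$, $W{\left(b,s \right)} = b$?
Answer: $\frac{235982}{938469} \approx 0.25145$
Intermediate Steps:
$U = \frac{7}{2}$ ($U = 7 \cdot \frac{1}{2} = \frac{7}{2} \approx 3.5$)
$I{\left(q,Z \right)} = \frac{7 Z}{2} + \frac{7 q}{2}$ ($I{\left(q,Z \right)} = \left(q + Z\right) \frac{7}{2} = \left(Z + q\right) \frac{7}{2} = \frac{7 Z}{2} + \frac{7 q}{2}$)
$\frac{15315}{42021} + \frac{W{\left(-53,-24 \right)}}{I{\left(-1,135 \right)}} = \frac{15315}{42021} - \frac{53}{\frac{7}{2} \cdot 135 + \frac{7}{2} \left(-1\right)} = 15315 \cdot \frac{1}{42021} - \frac{53}{\frac{945}{2} - \frac{7}{2}} = \frac{5105}{14007} - \frac{53}{469} = \frac{235982}{938469}$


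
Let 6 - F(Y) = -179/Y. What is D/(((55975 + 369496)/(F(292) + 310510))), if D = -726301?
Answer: -65854329752151/124237532 ≈ -5.3007e+5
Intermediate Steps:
F(Y) = 6 + 179/Y (F(Y) = 6 - (-179)/Y = 6 + 179/Y)
D/(((55975 + 369496)/(F(292) + 310510))) = -726301*((6 + 179/292) + 310510)/(55975 + 369496) = -726301/(425471/((6 + 179*(1/292)) + 310510)) = -726301/(425471/((6 + 179/292) + 310510)) = -726301/(425471/(1931/292 + 310510)) = -726301/(425471/(90670851/292)) = -726301/(425471*(292/90670851)) = -726301/124237532/90670851 = -726301*90670851/124237532 = -65854329752151/124237532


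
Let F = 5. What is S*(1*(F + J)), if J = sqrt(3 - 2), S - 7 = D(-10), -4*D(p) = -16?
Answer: 66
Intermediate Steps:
D(p) = 4 (D(p) = -1/4*(-16) = 4)
S = 11 (S = 7 + 4 = 11)
J = 1 (J = sqrt(1) = 1)
S*(1*(F + J)) = 11*(1*(5 + 1)) = 11*(1*6) = 11*6 = 66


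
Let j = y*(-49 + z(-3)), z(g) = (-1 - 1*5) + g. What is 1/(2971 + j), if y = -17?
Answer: 1/3957 ≈ 0.00025272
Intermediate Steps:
z(g) = -6 + g (z(g) = (-1 - 5) + g = -6 + g)
j = 986 (j = -17*(-49 + (-6 - 3)) = -17*(-49 - 9) = -17*(-58) = 986)
1/(2971 + j) = 1/(2971 + 986) = 1/3957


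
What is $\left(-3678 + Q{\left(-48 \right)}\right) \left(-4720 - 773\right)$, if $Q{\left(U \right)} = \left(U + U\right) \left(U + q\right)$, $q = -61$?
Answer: $-37275498$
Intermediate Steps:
$Q{\left(U \right)} = 2 U \left(-61 + U\right)$ ($Q{\left(U \right)} = \left(U + U\right) \left(U - 61\right) = 2 U \left(-61 + U\right)$)
$\left(-3678 + Q{\left(-48 \right)}\right) \left(-4720 - 773\right) = \left(-3678 + 2 \left(-48\right) \left(-61 - 48\right)\right) \left(-4720 - 773\right) = \left(-3678 + 2 \left(-48\right) \left(-109\right)\right) \left(-5493\right) = \left(-3678 + 10464\right) \left(-5493\right) = 6786 \left(-5493\right) = -37275498$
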